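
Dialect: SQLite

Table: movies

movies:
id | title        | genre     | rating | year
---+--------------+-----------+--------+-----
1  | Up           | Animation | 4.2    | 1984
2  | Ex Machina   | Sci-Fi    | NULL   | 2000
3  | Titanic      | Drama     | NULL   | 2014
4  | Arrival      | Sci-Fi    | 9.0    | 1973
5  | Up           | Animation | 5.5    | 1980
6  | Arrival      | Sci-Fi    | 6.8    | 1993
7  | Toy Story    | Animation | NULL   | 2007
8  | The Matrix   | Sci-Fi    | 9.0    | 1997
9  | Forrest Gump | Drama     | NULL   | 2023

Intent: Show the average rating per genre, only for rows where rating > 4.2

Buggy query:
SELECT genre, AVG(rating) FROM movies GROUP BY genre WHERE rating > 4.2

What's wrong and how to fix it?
Bug: Row-level WHERE must come before GROUP BY in the clause order

Fix: Place WHERE between FROM and GROUP BY

Corrected query:
SELECT genre, AVG(rating) FROM movies WHERE rating > 4.2 GROUP BY genre

Result:
genre     | AVG(rating)
----------+------------
Animation | 5.5        
Sci-Fi    | 8.266667   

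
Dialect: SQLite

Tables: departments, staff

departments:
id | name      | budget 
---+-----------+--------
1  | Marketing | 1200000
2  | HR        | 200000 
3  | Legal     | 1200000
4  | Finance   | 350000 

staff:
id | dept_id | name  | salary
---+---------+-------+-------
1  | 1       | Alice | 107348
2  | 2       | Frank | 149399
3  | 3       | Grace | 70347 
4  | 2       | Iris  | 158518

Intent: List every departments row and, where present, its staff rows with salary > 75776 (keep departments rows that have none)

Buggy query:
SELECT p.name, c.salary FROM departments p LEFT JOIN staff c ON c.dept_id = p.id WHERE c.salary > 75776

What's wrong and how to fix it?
Bug: Filtering c.salary in WHERE discards the NULL rows produced by LEFT JOIN, turning it into an inner join

Fix: Put 'c.salary > 75776' in the JOIN's ON clause instead of WHERE

Corrected query:
SELECT p.name, c.salary FROM departments p LEFT JOIN staff c ON c.dept_id = p.id AND c.salary > 75776

Result:
name      | salary
----------+-------
Marketing | 107348
HR        | 149399
HR        | 158518
Legal     | NULL  
Finance   | NULL  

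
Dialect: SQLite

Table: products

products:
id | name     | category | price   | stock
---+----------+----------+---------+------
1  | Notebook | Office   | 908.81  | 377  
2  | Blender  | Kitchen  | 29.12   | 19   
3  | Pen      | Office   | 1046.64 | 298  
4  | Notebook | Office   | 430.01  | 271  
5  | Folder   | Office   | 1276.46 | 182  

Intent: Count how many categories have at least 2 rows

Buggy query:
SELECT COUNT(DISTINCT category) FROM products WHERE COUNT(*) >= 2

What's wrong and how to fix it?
Bug: WHERE filters individual rows, not groups, so a group-level COUNT is invalid there

Fix: Group first with HAVING COUNT(*) >= 2, then COUNT the resulting groups

Corrected query:
SELECT COUNT(*) FROM (SELECT category FROM products GROUP BY category HAVING COUNT(*) >= 2)

Result:
COUNT(*)
--------
1       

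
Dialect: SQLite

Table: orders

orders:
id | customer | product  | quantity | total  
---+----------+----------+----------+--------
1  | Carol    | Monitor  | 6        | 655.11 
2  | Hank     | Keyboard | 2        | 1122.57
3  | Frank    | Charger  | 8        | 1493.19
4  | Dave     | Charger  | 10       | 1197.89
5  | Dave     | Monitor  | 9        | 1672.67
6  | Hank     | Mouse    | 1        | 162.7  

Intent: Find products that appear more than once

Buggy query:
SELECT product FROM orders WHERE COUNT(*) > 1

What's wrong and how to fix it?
Bug: COUNT(*) is an aggregate and cannot be used in WHERE

Fix: GROUP BY product, then filter groups with HAVING COUNT(*) > 1

Corrected query:
SELECT product FROM orders GROUP BY product HAVING COUNT(*) > 1

Result:
product
-------
Charger
Monitor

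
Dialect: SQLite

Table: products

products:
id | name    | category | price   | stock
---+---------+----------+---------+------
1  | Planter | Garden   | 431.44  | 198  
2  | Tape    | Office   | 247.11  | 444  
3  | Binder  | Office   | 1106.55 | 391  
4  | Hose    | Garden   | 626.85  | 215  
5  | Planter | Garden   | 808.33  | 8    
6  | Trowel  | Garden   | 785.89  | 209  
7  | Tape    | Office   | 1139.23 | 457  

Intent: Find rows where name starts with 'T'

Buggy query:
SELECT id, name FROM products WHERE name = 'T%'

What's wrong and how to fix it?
Bug: Wildcards only work with LIKE; '=' treats '%' as a literal character

Fix: Replace '=' with LIKE so 'T%' is treated as a pattern

Corrected query:
SELECT id, name FROM products WHERE name LIKE 'T%'

Result:
id | name  
---+-------
2  | Tape  
6  | Trowel
7  | Tape  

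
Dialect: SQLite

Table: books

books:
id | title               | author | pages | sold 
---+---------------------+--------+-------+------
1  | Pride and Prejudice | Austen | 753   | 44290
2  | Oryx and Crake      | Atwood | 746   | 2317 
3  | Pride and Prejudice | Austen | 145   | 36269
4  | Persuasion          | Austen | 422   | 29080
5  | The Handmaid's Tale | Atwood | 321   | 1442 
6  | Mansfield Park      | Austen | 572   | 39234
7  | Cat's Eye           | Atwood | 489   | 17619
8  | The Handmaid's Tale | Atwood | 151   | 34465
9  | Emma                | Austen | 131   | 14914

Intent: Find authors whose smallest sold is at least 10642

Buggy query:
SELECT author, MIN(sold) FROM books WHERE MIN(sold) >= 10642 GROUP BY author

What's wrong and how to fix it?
Bug: MIN() in WHERE is a misuse of aggregate

Fix: Use HAVING for the per-group MIN condition

Corrected query:
SELECT author, MIN(sold) FROM books GROUP BY author HAVING MIN(sold) >= 10642

Result:
author | MIN(sold)
-------+----------
Austen | 14914    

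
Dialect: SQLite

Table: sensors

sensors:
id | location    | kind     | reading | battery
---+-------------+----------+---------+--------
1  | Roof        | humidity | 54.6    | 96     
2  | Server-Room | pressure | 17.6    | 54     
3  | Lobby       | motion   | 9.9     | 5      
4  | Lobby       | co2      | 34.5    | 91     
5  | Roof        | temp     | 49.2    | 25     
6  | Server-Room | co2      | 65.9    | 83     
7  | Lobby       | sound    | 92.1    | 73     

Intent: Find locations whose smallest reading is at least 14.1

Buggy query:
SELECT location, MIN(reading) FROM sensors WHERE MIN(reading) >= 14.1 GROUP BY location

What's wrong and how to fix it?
Bug: Aggregates like MIN are computed per group after WHERE runs

Fix: Replace WHERE with HAVING after the GROUP BY

Corrected query:
SELECT location, MIN(reading) FROM sensors GROUP BY location HAVING MIN(reading) >= 14.1

Result:
location    | MIN(reading)
------------+-------------
Roof        | 49.2        
Server-Room | 17.6        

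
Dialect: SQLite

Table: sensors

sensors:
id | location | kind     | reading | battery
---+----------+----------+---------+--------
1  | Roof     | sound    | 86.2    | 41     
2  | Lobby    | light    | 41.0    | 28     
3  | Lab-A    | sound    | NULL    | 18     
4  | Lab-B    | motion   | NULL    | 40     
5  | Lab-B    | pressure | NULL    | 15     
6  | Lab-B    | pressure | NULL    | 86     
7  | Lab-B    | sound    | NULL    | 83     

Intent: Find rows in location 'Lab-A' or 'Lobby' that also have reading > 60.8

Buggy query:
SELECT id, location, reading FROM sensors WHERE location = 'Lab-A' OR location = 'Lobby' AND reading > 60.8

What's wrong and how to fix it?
Bug: AND binds tighter than OR, so this parses as location = 'Lab-A' OR (location = 'Lobby' AND reading > 60.8)

Fix: Group the OR with parentheses (or use IN), then AND the threshold

Corrected query:
SELECT id, location, reading FROM sensors WHERE (location = 'Lab-A' OR location = 'Lobby') AND reading > 60.8

Result:
(no rows)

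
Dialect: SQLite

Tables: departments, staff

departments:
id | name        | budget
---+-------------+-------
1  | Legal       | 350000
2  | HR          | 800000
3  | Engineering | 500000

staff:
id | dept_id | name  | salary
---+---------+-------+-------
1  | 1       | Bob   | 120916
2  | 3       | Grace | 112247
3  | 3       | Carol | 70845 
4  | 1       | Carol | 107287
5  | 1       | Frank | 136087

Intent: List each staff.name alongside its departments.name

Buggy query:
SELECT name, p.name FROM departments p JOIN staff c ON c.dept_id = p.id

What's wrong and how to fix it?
Bug: 'name' exists in both joined tables, so the database can't tell which one is meant

Fix: Prefix ambiguous columns with the table alias

Corrected query:
SELECT c.name, p.name FROM departments p JOIN staff c ON c.dept_id = p.id

Result:
name  | name       
------+------------
Bob   | Legal      
Grace | Engineering
Carol | Engineering
Carol | Legal      
Frank | Legal      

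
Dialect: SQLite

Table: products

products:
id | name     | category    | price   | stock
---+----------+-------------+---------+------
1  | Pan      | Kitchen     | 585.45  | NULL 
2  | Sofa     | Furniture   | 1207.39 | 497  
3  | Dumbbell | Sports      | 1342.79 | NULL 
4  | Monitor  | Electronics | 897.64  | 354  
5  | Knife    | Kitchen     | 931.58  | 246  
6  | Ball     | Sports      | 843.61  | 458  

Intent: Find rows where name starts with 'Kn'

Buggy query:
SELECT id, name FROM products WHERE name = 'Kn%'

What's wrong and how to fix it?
Bug: Wildcards only work with LIKE; '=' treats '%' as a literal character

Fix: Use LIKE for wildcard pattern matching

Corrected query:
SELECT id, name FROM products WHERE name LIKE 'Kn%'

Result:
id | name 
---+------
5  | Knife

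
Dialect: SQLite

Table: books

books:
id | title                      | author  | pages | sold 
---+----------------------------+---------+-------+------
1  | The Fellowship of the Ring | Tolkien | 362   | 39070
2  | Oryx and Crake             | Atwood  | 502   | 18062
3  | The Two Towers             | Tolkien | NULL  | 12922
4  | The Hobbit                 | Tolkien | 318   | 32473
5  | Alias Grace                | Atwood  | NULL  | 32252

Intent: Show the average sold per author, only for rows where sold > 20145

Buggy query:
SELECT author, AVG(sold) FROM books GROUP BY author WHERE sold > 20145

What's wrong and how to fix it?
Bug: WHERE cannot follow GROUP BY

Fix: Place WHERE between FROM and GROUP BY

Corrected query:
SELECT author, AVG(sold) FROM books WHERE sold > 20145 GROUP BY author

Result:
author  | AVG(sold)
--------+----------
Atwood  | 32252    
Tolkien | 35771.5  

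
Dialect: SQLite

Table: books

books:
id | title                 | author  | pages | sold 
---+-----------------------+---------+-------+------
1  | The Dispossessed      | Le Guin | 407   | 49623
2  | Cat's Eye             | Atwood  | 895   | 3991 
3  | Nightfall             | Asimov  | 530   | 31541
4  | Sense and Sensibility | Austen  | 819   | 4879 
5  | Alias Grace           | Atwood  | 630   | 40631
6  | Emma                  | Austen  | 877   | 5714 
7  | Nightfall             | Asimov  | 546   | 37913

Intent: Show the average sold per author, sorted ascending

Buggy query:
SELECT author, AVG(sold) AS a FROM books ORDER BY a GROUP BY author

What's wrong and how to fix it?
Bug: ORDER BY appears before GROUP BY; SQL clause order requires GROUP BY first

Fix: Reorder: SELECT … FROM … GROUP BY … ORDER BY …

Corrected query:
SELECT author, AVG(sold) AS a FROM books GROUP BY author ORDER BY a

Result:
author  | a     
--------+-------
Austen  | 5296.5
Atwood  | 22311 
Asimov  | 34727 
Le Guin | 49623 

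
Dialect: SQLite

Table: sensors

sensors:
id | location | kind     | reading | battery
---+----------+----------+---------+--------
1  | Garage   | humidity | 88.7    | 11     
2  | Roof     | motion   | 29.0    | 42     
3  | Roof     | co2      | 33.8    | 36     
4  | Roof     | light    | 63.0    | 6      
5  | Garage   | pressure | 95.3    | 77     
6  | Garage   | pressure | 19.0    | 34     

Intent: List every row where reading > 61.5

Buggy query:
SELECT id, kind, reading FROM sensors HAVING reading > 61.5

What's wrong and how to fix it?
Bug: HAVING filters the output of aggregation, but this query has no GROUP BY and no aggregate functions, so SQLite rejects it (HAVING clause on a non-aggregate query); the condition here is per row

Fix: Use WHERE for row-level filtering

Corrected query:
SELECT id, kind, reading FROM sensors WHERE reading > 61.5

Result:
id | kind     | reading
---+----------+--------
1  | humidity | 88.7   
4  | light    | 63     
5  | pressure | 95.3   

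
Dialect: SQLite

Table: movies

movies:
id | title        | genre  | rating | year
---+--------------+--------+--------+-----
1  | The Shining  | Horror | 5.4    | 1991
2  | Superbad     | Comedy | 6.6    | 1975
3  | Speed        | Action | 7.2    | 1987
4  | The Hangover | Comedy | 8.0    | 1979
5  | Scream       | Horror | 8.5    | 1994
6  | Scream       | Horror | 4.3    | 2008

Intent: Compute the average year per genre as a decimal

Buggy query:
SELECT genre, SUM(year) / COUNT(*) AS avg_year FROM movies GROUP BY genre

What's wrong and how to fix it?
Bug: Both operands are integers, so '/' performs integer division and truncates

Fix: Cast one side to REAL so the division keeps the fractional part

Corrected query:
SELECT genre, SUM(year) * 1.0 / COUNT(*) AS avg_year FROM movies GROUP BY genre

Result:
genre  | avg_year   
-------+------------
Action | 1987       
Comedy | 1977       
Horror | 1997.666667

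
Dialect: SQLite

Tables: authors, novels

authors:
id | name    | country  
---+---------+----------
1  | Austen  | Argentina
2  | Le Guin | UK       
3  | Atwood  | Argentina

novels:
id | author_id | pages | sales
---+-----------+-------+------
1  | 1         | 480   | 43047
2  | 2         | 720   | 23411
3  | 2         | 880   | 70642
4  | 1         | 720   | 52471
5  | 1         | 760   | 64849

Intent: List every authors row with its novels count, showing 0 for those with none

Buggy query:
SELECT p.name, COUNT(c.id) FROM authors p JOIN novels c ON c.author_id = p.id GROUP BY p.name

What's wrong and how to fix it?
Bug: INNER JOIN drops authors rows that have no matching novels rows

Fix: Switch to LEFT JOIN to retain unmatched parent rows

Corrected query:
SELECT p.name, COUNT(c.id) FROM authors p LEFT JOIN novels c ON c.author_id = p.id GROUP BY p.name

Result:
name    | COUNT(c.id)
--------+------------
Atwood  | 0          
Austen  | 3          
Le Guin | 2          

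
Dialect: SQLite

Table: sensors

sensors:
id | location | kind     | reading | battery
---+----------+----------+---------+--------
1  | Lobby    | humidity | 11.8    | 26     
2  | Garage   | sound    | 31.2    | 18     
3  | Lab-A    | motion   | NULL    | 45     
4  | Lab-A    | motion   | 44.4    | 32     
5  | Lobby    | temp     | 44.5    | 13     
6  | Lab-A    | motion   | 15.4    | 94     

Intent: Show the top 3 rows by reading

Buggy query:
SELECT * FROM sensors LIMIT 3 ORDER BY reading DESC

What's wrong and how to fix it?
Bug: ORDER BY cannot follow LIMIT; LIMIT is the final clause

Fix: Sort with ORDER BY, then apply LIMIT

Corrected query:
SELECT * FROM sensors ORDER BY reading DESC LIMIT 3

Result:
id | location | kind   | reading | battery
---+----------+--------+---------+--------
5  | Lobby    | temp   | 44.5    | 13     
4  | Lab-A    | motion | 44.4    | 32     
2  | Garage   | sound  | 31.2    | 18     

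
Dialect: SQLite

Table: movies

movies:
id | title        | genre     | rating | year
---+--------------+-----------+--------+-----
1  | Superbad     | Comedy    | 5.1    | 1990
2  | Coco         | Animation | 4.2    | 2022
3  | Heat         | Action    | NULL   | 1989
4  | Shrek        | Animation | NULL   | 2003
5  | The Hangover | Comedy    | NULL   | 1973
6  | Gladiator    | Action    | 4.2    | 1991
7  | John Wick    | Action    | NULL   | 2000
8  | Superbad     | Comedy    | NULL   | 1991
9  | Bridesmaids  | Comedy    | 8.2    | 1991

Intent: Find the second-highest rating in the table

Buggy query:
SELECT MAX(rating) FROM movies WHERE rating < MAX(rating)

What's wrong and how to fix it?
Bug: MAX(rating) on the right of the comparison is an aggregate-in-WHERE error

Fix: Put the inner MAX in a scalar subquery

Corrected query:
SELECT MAX(rating) FROM movies WHERE rating < (SELECT MAX(rating) FROM movies)

Result:
MAX(rating)
-----------
5.1        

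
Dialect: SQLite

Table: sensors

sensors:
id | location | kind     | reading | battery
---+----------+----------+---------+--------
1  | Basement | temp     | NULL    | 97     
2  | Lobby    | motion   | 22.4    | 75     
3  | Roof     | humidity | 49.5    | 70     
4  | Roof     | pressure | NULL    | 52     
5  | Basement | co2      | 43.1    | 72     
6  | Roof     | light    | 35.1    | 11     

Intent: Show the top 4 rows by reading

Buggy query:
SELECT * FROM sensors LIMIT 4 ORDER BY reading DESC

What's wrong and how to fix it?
Bug: LIMIT must come after ORDER BY

Fix: Sort with ORDER BY, then apply LIMIT

Corrected query:
SELECT * FROM sensors ORDER BY reading DESC LIMIT 4

Result:
id | location | kind     | reading | battery
---+----------+----------+---------+--------
3  | Roof     | humidity | 49.5    | 70     
5  | Basement | co2      | 43.1    | 72     
6  | Roof     | light    | 35.1    | 11     
2  | Lobby    | motion   | 22.4    | 75     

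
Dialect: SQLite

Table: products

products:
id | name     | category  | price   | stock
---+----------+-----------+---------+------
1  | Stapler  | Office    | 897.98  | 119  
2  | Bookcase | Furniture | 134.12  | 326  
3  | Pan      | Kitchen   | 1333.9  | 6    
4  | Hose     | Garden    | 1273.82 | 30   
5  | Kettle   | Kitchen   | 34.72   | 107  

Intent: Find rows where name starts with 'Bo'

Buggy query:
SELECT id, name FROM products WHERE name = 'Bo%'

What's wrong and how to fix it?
Bug: Wildcards only work with LIKE; '=' treats '%' as a literal character

Fix: Use LIKE for wildcard pattern matching

Corrected query:
SELECT id, name FROM products WHERE name LIKE 'Bo%'

Result:
id | name    
---+---------
2  | Bookcase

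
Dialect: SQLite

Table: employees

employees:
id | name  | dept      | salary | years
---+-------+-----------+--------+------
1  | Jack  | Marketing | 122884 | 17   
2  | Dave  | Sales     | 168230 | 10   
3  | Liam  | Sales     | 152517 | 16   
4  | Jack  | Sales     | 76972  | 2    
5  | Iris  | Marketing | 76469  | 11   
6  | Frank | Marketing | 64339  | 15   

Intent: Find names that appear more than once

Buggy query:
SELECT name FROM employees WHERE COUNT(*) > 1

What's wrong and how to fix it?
Bug: COUNT(*) is an aggregate and cannot be used in WHERE

Fix: Group first, then use HAVING for the count condition

Corrected query:
SELECT name FROM employees GROUP BY name HAVING COUNT(*) > 1

Result:
name
----
Jack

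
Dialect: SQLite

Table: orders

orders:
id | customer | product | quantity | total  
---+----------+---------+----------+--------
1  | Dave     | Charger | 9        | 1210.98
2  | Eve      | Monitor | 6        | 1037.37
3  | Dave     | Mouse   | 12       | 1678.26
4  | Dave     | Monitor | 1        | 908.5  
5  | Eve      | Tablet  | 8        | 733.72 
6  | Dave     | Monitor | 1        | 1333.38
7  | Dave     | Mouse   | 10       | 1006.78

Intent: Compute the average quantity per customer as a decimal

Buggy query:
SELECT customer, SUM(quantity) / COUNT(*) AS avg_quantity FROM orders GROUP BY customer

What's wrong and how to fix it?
Bug: Both operands are integers, so '/' performs integer division and truncates

Fix: Multiply by 1.0 (or CAST to REAL) to force floating-point division

Corrected query:
SELECT customer, SUM(quantity) * 1.0 / COUNT(*) AS avg_quantity FROM orders GROUP BY customer

Result:
customer | avg_quantity
---------+-------------
Dave     | 6.6         
Eve      | 7           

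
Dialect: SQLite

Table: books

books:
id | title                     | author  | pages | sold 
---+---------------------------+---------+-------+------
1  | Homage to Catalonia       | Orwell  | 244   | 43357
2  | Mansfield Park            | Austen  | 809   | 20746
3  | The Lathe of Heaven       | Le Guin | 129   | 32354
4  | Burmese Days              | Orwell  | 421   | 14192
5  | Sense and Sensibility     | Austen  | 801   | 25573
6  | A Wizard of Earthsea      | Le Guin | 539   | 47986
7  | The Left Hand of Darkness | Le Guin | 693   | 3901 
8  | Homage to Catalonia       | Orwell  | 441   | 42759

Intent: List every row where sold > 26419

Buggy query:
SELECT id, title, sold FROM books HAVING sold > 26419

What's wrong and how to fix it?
Bug: This is a non-aggregate query (no GROUP BY, no aggregates), so in SQLite the HAVING clause is invalid here; a row-level condition belongs in WHERE

Fix: Replace HAVING with WHERE since the condition applies to individual rows

Corrected query:
SELECT id, title, sold FROM books WHERE sold > 26419

Result:
id | title                | sold 
---+----------------------+------
1  | Homage to Catalonia  | 43357
3  | The Lathe of Heaven  | 32354
6  | A Wizard of Earthsea | 47986
8  | Homage to Catalonia  | 42759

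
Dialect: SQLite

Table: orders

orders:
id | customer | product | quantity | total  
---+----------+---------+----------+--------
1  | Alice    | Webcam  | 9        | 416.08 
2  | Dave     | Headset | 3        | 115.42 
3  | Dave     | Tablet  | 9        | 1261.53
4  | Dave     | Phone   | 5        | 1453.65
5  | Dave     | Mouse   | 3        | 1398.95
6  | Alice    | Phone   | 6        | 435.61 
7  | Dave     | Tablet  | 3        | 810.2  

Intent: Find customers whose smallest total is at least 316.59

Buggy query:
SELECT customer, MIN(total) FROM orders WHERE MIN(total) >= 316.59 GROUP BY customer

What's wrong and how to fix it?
Bug: MIN() in WHERE is a misuse of aggregate

Fix: Replace WHERE with HAVING after the GROUP BY

Corrected query:
SELECT customer, MIN(total) FROM orders GROUP BY customer HAVING MIN(total) >= 316.59

Result:
customer | MIN(total)
---------+-----------
Alice    | 416.08    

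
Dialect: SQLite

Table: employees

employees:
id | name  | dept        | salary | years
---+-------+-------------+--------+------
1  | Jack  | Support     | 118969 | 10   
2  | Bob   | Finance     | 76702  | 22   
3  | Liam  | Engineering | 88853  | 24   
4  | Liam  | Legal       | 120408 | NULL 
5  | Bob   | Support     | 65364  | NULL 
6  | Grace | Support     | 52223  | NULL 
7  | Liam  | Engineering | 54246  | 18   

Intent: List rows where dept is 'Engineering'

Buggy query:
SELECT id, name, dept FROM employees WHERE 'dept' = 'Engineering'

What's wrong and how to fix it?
Bug: Single quotes denote string literals in SQL; the column name is being compared as a constant string

Fix: Reference the column as dept without single quotes

Corrected query:
SELECT id, name, dept FROM employees WHERE dept = 'Engineering'

Result:
id | name | dept       
---+------+------------
3  | Liam | Engineering
7  | Liam | Engineering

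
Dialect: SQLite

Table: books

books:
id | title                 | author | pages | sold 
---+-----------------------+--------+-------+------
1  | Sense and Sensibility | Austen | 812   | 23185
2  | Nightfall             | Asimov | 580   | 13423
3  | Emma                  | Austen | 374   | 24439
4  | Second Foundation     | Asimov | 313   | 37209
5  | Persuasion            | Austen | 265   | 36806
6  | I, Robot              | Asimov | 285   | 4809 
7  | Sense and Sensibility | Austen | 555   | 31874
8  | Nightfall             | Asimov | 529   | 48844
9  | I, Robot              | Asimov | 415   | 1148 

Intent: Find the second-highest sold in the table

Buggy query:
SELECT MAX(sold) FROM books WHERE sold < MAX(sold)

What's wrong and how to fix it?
Bug: MAX(sold) on the right of the comparison is an aggregate-in-WHERE error

Fix: Put the inner MAX in a scalar subquery

Corrected query:
SELECT MAX(sold) FROM books WHERE sold < (SELECT MAX(sold) FROM books)

Result:
MAX(sold)
---------
37209    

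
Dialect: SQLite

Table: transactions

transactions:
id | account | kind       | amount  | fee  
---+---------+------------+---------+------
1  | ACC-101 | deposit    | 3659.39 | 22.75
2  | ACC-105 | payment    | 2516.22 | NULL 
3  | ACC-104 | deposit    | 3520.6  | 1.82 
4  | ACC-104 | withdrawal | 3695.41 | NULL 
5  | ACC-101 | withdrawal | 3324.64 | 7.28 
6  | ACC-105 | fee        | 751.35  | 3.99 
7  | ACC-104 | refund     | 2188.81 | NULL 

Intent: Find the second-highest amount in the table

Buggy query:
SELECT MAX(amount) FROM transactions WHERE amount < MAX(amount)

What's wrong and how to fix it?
Bug: The inner MAX is an aggregate inside WHERE, which is not allowed

Fix: Put the inner MAX in a scalar subquery

Corrected query:
SELECT MAX(amount) FROM transactions WHERE amount < (SELECT MAX(amount) FROM transactions)

Result:
MAX(amount)
-----------
3659.39    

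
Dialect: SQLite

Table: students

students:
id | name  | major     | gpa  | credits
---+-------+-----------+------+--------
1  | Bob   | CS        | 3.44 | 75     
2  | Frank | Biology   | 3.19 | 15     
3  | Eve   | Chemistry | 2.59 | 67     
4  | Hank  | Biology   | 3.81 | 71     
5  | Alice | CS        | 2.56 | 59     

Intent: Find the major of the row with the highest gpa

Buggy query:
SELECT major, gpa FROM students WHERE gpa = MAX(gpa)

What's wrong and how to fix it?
Bug: WHERE is evaluated per row; an aggregate over the whole table isn't defined there

Fix: Wrap MAX in a scalar subquery so WHERE compares against a single value

Corrected query:
SELECT major, gpa FROM students WHERE gpa = (SELECT MAX(gpa) FROM students)

Result:
major   | gpa 
--------+-----
Biology | 3.81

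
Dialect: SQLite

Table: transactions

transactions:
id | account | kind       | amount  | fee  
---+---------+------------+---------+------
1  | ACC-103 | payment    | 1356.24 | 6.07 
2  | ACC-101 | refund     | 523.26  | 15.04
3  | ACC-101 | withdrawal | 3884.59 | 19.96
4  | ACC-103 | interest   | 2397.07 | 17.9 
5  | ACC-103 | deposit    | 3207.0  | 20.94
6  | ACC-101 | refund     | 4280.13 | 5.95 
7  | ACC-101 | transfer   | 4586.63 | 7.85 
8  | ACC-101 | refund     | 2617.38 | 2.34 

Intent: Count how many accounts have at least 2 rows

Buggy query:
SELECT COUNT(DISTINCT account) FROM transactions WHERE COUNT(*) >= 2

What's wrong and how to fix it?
Bug: WHERE filters individual rows, not groups, so a group-level COUNT is invalid there

Fix: Group first with HAVING COUNT(*) >= 2, then COUNT the resulting groups

Corrected query:
SELECT COUNT(*) FROM (SELECT account FROM transactions GROUP BY account HAVING COUNT(*) >= 2)

Result:
COUNT(*)
--------
2       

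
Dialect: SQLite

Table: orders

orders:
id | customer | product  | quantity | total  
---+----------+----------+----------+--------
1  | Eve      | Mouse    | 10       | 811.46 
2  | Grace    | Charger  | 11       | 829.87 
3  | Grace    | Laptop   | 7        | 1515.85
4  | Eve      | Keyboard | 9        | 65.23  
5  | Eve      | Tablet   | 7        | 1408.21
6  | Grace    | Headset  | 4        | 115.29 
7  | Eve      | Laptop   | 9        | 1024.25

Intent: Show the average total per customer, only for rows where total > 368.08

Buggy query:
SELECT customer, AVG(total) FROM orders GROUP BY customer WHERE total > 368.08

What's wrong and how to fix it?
Bug: WHERE cannot follow GROUP BY

Fix: Move the WHERE clause before GROUP BY

Corrected query:
SELECT customer, AVG(total) FROM orders WHERE total > 368.08 GROUP BY customer

Result:
customer | AVG(total) 
---------+------------
Eve      | 1081.306667
Grace    | 1172.86    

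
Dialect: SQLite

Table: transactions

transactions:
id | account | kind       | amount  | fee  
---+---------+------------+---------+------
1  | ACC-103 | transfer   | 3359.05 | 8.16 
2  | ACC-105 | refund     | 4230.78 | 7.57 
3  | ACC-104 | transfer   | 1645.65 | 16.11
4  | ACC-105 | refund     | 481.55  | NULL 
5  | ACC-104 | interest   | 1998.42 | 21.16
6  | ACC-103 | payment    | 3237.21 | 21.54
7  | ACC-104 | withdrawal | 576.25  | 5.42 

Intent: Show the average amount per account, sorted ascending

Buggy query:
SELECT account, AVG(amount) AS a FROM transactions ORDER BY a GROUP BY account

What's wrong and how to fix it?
Bug: GROUP BY must precede ORDER BY

Fix: Reorder: SELECT … FROM … GROUP BY … ORDER BY …

Corrected query:
SELECT account, AVG(amount) AS a FROM transactions GROUP BY account ORDER BY a

Result:
account | a          
--------+------------
ACC-104 | 1406.773333
ACC-105 | 2356.165   
ACC-103 | 3298.13    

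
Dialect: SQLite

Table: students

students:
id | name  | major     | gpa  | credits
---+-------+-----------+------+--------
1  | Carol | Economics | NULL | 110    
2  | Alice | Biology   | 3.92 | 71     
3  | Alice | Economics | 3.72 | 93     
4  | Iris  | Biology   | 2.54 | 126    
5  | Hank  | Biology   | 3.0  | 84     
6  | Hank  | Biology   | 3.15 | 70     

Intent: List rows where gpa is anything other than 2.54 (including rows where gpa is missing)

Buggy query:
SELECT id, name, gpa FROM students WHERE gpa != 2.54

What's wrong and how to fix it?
Bug: Inequality against NULL is unknown, not true; rows with NULL are dropped

Fix: Add an explicit OR gpa IS NULL to include the missing-value rows

Corrected query:
SELECT id, name, gpa FROM students WHERE gpa != 2.54 OR gpa IS NULL

Result:
id | name  | gpa 
---+-------+-----
1  | Carol | NULL
2  | Alice | 3.92
3  | Alice | 3.72
5  | Hank  | 3   
6  | Hank  | 3.15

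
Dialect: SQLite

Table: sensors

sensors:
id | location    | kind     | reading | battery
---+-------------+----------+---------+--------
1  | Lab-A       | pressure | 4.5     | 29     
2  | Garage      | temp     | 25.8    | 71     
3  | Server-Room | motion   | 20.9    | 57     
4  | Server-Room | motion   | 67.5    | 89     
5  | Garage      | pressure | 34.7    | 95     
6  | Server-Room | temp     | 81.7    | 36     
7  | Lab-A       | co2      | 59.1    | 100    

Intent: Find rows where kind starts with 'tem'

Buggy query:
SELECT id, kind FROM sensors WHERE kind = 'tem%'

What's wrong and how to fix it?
Bug: '=' compares the literal string including the % character; pattern matching needs LIKE

Fix: Replace '=' with LIKE so 'tem%' is treated as a pattern

Corrected query:
SELECT id, kind FROM sensors WHERE kind LIKE 'tem%'

Result:
id | kind
---+-----
2  | temp
6  | temp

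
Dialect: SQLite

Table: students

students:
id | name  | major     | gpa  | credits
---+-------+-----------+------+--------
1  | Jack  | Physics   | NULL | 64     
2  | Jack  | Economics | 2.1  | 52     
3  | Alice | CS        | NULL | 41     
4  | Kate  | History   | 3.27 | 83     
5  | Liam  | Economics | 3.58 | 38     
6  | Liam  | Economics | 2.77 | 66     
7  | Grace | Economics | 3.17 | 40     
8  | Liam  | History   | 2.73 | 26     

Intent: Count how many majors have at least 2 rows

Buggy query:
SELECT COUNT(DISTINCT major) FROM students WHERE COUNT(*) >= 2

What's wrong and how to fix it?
Bug: COUNT(*) cannot appear in WHERE; the per-group count doesn't exist yet

Fix: Use a subquery that GROUPs and filters with HAVING, then count its rows

Corrected query:
SELECT COUNT(*) FROM (SELECT major FROM students GROUP BY major HAVING COUNT(*) >= 2)

Result:
COUNT(*)
--------
2       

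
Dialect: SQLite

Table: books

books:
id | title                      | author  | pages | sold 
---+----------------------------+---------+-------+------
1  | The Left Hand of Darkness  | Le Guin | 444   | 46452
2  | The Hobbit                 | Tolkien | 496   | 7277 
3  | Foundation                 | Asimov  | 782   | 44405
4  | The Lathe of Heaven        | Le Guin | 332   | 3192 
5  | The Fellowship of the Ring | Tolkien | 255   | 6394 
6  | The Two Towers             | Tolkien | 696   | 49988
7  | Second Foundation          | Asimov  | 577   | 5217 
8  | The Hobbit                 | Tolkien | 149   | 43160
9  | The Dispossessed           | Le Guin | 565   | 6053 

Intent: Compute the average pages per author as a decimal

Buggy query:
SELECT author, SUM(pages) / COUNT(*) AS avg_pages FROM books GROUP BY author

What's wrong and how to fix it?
Bug: Both operands are integers, so '/' performs integer division and truncates

Fix: Cast one side to REAL so the division keeps the fractional part

Corrected query:
SELECT author, SUM(pages) * 1.0 / COUNT(*) AS avg_pages FROM books GROUP BY author

Result:
author  | avg_pages
--------+----------
Asimov  | 679.5    
Le Guin | 447      
Tolkien | 399      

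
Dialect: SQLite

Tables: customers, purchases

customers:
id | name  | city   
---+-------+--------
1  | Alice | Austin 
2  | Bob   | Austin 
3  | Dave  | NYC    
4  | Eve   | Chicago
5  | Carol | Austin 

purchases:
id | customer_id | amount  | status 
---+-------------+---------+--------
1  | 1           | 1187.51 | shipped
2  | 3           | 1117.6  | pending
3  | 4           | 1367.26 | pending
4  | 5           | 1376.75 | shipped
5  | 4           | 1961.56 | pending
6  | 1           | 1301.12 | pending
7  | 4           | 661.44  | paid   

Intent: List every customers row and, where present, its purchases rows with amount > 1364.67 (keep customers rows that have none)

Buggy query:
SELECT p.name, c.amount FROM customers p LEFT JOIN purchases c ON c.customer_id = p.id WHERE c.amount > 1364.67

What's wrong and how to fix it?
Bug: A WHERE condition on the right-hand table after LEFT JOIN drops unmatched parents

Fix: Move the right-table condition into the ON clause so unmatched parents are kept

Corrected query:
SELECT p.name, c.amount FROM customers p LEFT JOIN purchases c ON c.customer_id = p.id AND c.amount > 1364.67

Result:
name  | amount 
------+--------
Alice | NULL   
Bob   | NULL   
Dave  | NULL   
Eve   | 1367.26
Eve   | 1961.56
Carol | 1376.75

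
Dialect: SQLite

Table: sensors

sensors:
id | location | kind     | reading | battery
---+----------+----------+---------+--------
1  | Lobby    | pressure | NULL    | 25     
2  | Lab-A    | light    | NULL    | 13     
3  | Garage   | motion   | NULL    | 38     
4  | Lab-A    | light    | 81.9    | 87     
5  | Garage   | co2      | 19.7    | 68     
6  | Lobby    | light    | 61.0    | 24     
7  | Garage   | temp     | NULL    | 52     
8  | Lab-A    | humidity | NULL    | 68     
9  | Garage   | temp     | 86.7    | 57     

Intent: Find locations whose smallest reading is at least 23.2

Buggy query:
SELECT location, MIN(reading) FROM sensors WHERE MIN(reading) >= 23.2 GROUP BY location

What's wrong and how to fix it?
Bug: MIN() in WHERE is a misuse of aggregate

Fix: Use HAVING for the per-group MIN condition

Corrected query:
SELECT location, MIN(reading) FROM sensors GROUP BY location HAVING MIN(reading) >= 23.2

Result:
location | MIN(reading)
---------+-------------
Lab-A    | 81.9        
Lobby    | 61          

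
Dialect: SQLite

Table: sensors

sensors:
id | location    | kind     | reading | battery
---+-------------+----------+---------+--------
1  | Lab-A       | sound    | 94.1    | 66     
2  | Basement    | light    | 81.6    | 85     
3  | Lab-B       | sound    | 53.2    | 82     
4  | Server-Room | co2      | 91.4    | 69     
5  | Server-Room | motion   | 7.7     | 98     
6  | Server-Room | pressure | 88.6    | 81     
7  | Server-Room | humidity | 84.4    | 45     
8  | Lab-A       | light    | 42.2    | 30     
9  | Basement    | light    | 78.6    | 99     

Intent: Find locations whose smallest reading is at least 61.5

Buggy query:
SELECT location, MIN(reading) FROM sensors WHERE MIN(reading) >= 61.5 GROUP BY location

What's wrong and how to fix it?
Bug: Aggregates like MIN are computed per group after WHERE runs

Fix: Replace WHERE with HAVING after the GROUP BY

Corrected query:
SELECT location, MIN(reading) FROM sensors GROUP BY location HAVING MIN(reading) >= 61.5

Result:
location | MIN(reading)
---------+-------------
Basement | 78.6        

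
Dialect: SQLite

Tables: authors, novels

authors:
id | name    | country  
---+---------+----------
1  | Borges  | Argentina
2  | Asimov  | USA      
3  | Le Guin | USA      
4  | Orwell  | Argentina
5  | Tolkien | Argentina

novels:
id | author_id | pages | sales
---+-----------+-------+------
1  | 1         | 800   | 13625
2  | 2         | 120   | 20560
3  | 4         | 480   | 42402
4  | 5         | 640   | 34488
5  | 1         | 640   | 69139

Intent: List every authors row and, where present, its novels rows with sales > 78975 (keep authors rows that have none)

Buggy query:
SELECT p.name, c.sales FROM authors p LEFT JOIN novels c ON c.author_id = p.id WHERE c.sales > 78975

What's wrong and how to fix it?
Bug: Filtering c.sales in WHERE discards the NULL rows produced by LEFT JOIN, turning it into an inner join

Fix: Put 'c.sales > 78975' in the JOIN's ON clause instead of WHERE

Corrected query:
SELECT p.name, c.sales FROM authors p LEFT JOIN novels c ON c.author_id = p.id AND c.sales > 78975

Result:
name    | sales
--------+------
Borges  | NULL 
Asimov  | NULL 
Le Guin | NULL 
Orwell  | NULL 
Tolkien | NULL 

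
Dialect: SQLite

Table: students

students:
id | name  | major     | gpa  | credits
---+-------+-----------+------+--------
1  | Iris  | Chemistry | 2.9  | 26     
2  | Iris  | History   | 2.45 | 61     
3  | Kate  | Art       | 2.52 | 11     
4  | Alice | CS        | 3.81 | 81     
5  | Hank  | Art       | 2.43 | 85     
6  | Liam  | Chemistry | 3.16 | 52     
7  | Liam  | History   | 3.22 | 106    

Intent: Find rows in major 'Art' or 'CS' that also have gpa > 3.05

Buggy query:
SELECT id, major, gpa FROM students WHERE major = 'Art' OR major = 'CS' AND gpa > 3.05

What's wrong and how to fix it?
Bug: AND binds tighter than OR, so this parses as major = 'Art' OR (major = 'CS' AND gpa > 3.05)

Fix: Add parentheses around the OR so the AND applies to both alternatives

Corrected query:
SELECT id, major, gpa FROM students WHERE (major = 'Art' OR major = 'CS') AND gpa > 3.05

Result:
id | major | gpa 
---+-------+-----
4  | CS    | 3.81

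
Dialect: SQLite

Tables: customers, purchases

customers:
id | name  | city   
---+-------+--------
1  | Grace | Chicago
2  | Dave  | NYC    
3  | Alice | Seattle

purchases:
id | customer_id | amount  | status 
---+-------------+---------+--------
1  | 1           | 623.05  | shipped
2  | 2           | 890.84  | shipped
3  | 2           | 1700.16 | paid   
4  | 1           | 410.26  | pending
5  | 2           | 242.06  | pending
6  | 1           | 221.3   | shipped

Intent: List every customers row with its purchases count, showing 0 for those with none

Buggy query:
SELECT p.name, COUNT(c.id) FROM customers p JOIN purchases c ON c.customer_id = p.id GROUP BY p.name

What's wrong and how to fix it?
Bug: INNER JOIN drops customers rows that have no matching purchases rows

Fix: Switch to LEFT JOIN to retain unmatched parent rows

Corrected query:
SELECT p.name, COUNT(c.id) FROM customers p LEFT JOIN purchases c ON c.customer_id = p.id GROUP BY p.name

Result:
name  | COUNT(c.id)
------+------------
Alice | 0          
Dave  | 3          
Grace | 3          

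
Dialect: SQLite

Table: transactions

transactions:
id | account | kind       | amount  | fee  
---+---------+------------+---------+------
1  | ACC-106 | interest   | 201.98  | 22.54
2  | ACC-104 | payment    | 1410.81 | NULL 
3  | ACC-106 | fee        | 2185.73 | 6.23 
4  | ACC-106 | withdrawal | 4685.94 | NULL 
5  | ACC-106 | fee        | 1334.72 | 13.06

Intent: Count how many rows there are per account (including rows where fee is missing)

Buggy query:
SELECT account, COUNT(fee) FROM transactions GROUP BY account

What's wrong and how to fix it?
Bug: COUNT(fee) skips NULLs, so groups with missing fee are undercounted

Fix: Use COUNT(*) to count all rows regardless of NULL

Corrected query:
SELECT account, COUNT(*) FROM transactions GROUP BY account

Result:
account | COUNT(*)
--------+---------
ACC-104 | 1       
ACC-106 | 4       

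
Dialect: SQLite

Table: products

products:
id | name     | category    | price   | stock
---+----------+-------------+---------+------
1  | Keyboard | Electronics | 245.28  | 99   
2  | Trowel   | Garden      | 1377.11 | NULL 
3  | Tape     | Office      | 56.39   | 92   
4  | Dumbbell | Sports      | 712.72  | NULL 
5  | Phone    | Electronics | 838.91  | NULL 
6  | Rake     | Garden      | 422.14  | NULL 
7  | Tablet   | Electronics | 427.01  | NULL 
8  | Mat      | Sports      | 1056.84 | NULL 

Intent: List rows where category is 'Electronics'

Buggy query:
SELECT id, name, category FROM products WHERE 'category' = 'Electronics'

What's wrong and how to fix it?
Bug: Single quotes denote string literals in SQL; the column name is being compared as a constant string

Fix: Remove the quotes around the column name (or use double quotes for an identifier)

Corrected query:
SELECT id, name, category FROM products WHERE category = 'Electronics'

Result:
id | name     | category   
---+----------+------------
1  | Keyboard | Electronics
5  | Phone    | Electronics
7  | Tablet   | Electronics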